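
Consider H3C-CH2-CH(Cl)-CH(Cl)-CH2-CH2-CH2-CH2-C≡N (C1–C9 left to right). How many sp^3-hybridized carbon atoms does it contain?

C1: sp3 ✓
C2: sp3 ✓
C3: sp3 ✓
C4: sp3 ✓
C5: sp3 ✓
C6: sp3 ✓
C7: sp3 ✓
C8: sp3 ✓
C9: sp
C1, C2, C3, C4, C5, C6, C7, C8 → 8 sp3 carbons.

8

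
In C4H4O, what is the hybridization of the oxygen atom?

sp^2

One O lone pair is in the aromatic π system (p orbital), the other is in an sp2 hybrid in the ring plane; O has two σ bonds + one in-plane lone pair → sp2.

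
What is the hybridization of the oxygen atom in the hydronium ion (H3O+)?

sp3

Three σ bonds + one lone pair = steric number 4 → sp3.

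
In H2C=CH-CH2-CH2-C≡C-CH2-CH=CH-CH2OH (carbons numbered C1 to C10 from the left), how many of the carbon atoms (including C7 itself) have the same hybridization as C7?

4

C7 is sp3 (only σ bonds).
C1: sp2
C2: sp2
C3: sp3 ✓
C4: sp3 ✓
C5: sp
C6: sp
C7: sp3 ✓
C8: sp2
C9: sp2
C10: sp3 ✓
4 carbons are sp3.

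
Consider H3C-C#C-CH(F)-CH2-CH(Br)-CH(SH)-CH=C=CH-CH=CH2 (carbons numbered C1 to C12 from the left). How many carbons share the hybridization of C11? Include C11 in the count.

C11 is sp2 (one π bond).
C1: sp3
C2: sp
C3: sp
C4: sp3
C5: sp3
C6: sp3
C7: sp3
C8: sp2 ✓
C9: sp
C10: sp2 ✓
C11: sp2 ✓
C12: sp2 ✓
4 carbons are sp2.

4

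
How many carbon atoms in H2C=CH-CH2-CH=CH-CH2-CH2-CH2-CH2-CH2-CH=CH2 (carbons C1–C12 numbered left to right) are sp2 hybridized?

6

C1: sp2 ✓
C2: sp2 ✓
C3: sp3
C4: sp2 ✓
C5: sp2 ✓
C6: sp3
C7: sp3
C8: sp3
C9: sp3
C10: sp3
C11: sp2 ✓
C12: sp2 ✓
C1, C2, C4, C5, C11, C12 → 6 sp2 carbons.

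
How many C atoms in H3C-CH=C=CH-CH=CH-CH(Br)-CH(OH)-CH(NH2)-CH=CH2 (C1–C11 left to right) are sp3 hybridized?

4

C1: sp3 ✓
C2: sp2
C3: sp
C4: sp2
C5: sp2
C6: sp2
C7: sp3 ✓
C8: sp3 ✓
C9: sp3 ✓
C10: sp2
C11: sp2
C1, C7, C8, C9 → 4 sp3 carbons.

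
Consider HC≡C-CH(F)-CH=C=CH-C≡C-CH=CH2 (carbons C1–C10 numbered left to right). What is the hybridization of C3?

C3 — 4 σ bonds. Steric number 4, so sp3.

sp3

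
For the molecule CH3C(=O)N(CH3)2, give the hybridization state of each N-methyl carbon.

Each N-methyl carbon: 4 σ bonds — 4 electron domains, sp3.

sp^3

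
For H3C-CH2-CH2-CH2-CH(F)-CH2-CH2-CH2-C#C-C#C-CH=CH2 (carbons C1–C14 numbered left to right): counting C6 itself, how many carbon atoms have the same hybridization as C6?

8

C6 is sp3 (only σ bonds).
C1: sp3 ✓
C2: sp3 ✓
C3: sp3 ✓
C4: sp3 ✓
C5: sp3 ✓
C6: sp3 ✓
C7: sp3 ✓
C8: sp3 ✓
C9: sp
C10: sp
C11: sp
C12: sp
C13: sp2
C14: sp2
8 carbons are sp3.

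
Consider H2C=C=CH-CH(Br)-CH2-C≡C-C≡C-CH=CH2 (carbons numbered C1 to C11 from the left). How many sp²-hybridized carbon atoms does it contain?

C1: sp2 ✓
C2: sp
C3: sp2 ✓
C4: sp3
C5: sp3
C6: sp
C7: sp
C8: sp
C9: sp
C10: sp2 ✓
C11: sp2 ✓
C1, C3, C10, C11 → 4 sp2 carbons.

4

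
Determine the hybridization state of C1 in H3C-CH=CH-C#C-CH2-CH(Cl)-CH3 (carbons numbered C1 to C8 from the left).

sp^3

C1 carries 4 σ bonds, giving a steric number of 4, so it is sp3.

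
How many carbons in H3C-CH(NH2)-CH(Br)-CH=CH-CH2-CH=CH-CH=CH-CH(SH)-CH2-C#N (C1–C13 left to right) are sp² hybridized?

C1: sp3
C2: sp3
C3: sp3
C4: sp2 ✓
C5: sp2 ✓
C6: sp3
C7: sp2 ✓
C8: sp2 ✓
C9: sp2 ✓
C10: sp2 ✓
C11: sp3
C12: sp3
C13: sp
C4, C5, C7, C8, C9, C10 → 6 sp2 carbons.

6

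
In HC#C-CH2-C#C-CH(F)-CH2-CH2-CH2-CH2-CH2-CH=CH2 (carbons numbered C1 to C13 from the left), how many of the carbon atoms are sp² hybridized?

2

C1: sp
C2: sp
C3: sp3
C4: sp
C5: sp
C6: sp3
C7: sp3
C8: sp3
C9: sp3
C10: sp3
C11: sp3
C12: sp2 ✓
C13: sp2 ✓
C12, C13 → 2 sp2 carbons.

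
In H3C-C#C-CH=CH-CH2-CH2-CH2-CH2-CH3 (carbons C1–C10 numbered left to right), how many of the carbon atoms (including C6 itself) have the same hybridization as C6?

C6 is sp3 (only σ bonds).
C1: sp3 ✓
C2: sp
C3: sp
C4: sp2
C5: sp2
C6: sp3 ✓
C7: sp3 ✓
C8: sp3 ✓
C9: sp3 ✓
C10: sp3 ✓
6 carbons are sp3.

6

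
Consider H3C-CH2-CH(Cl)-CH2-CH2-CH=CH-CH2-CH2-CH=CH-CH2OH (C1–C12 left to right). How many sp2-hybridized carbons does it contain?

4

C1: sp3
C2: sp3
C3: sp3
C4: sp3
C5: sp3
C6: sp2 ✓
C7: sp2 ✓
C8: sp3
C9: sp3
C10: sp2 ✓
C11: sp2 ✓
C12: sp3
C6, C7, C10, C11 → 4 sp2 carbons.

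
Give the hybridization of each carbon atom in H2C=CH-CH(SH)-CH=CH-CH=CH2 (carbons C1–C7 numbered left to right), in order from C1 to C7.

C1 sp2, C2 sp2, C3 sp3, C4 sp2, C5 sp2, C6 sp2, C7 sp2

C1 is sp2: 3 σ bonds, plus one π bond, 3 electron-density regions.
C2: 3 σ bonds, plus one π bond — 3 electron domains, sp2.
C3 has 4 σ bonds: steric number 4 → sp3.
C4: 3 σ bonds, plus one π bond; 3 regions of electron density → sp2.
C5 carries 3 σ bonds, plus one π bond, giving a steric number of 3, so it is sp2.
C6 — 3 σ bonds, plus one π bond. Steric number 3, so sp2.
C7: 3 σ bonds, plus one π bond — 3 electron domains, sp2.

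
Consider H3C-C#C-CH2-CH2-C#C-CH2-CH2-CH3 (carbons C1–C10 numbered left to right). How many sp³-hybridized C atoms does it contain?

C1: sp3 ✓
C2: sp
C3: sp
C4: sp3 ✓
C5: sp3 ✓
C6: sp
C7: sp
C8: sp3 ✓
C9: sp3 ✓
C10: sp3 ✓
C1, C4, C5, C8, C9, C10 → 6 sp3 carbons.

6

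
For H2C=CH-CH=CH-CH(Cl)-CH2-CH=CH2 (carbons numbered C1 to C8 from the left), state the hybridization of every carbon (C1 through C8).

C1 sp2, C2 sp2, C3 sp2, C4 sp2, C5 sp3, C6 sp3, C7 sp2, C8 sp2

C1: 3 σ bonds, plus one π bond; 3 regions of electron density → sp2.
C2: 3 σ bonds, plus one π bond; 3 regions of electron density → sp2.
C3 (3 σ bonds, plus one π bond) has steric number 3: sp2.
C4 carries 3 σ bonds, plus one π bond, giving a steric number of 3, so it is sp2.
C5: 4 σ bonds; 4 regions of electron density → sp3.
C6: 4 σ bonds — 4 electron domains, sp3.
C7 — 3 σ bonds, plus one π bond. Steric number 3, so sp2.
C8: 3 σ bonds, plus one π bond; 3 regions of electron density → sp2.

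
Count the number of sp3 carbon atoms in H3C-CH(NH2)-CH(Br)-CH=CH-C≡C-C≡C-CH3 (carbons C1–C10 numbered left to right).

C1: sp3 ✓
C2: sp3 ✓
C3: sp3 ✓
C4: sp2
C5: sp2
C6: sp
C7: sp
C8: sp
C9: sp
C10: sp3 ✓
C1, C2, C3, C10 → 4 sp3 carbons.

4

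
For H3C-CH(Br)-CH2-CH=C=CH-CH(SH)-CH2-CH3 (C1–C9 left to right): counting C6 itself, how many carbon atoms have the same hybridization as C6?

2

C6 is sp2 (one π bond).
C1: sp3
C2: sp3
C3: sp3
C4: sp2 ✓
C5: sp
C6: sp2 ✓
C7: sp3
C8: sp3
C9: sp3
2 carbons are sp2.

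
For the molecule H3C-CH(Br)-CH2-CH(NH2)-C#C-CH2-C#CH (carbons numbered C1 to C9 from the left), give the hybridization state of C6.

sp

C6 — 2 σ bonds, plus two π bonds. Steric number 2, so sp.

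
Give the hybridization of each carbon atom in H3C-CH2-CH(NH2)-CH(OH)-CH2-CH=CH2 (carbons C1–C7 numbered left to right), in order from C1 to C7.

C1 (4 σ bonds) has steric number 4: sp3.
C2 is sp3: 4 σ bonds, 4 electron-density regions.
C3 (4 σ bonds) has steric number 4: sp3.
C4 is sp3: 4 σ bonds, 4 electron-density regions.
C5: 4 σ bonds; 4 regions of electron density → sp3.
C6: 3 σ bonds, plus one π bond — 3 electron domains, sp2.
C7 — 3 σ bonds, plus one π bond. Steric number 3, so sp2.

C1 sp3, C2 sp3, C3 sp3, C4 sp3, C5 sp3, C6 sp2, C7 sp2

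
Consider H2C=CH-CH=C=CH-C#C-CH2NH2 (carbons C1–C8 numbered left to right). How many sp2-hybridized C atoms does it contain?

C1: sp2 ✓
C2: sp2 ✓
C3: sp2 ✓
C4: sp
C5: sp2 ✓
C6: sp
C7: sp
C8: sp3
C1, C2, C3, C5 → 4 sp2 carbons.

4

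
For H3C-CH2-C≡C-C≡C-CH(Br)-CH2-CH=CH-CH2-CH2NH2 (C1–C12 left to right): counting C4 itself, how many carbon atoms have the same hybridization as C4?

C4 is sp (two π bonds).
C1: sp3
C2: sp3
C3: sp ✓
C4: sp ✓
C5: sp ✓
C6: sp ✓
C7: sp3
C8: sp3
C9: sp2
C10: sp2
C11: sp3
C12: sp3
4 carbons are sp.

4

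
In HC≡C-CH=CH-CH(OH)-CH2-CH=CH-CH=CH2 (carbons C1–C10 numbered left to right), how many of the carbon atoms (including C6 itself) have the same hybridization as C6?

C6 is sp3 (only σ bonds).
C1: sp
C2: sp
C3: sp2
C4: sp2
C5: sp3 ✓
C6: sp3 ✓
C7: sp2
C8: sp2
C9: sp2
C10: sp2
2 carbons are sp3.

2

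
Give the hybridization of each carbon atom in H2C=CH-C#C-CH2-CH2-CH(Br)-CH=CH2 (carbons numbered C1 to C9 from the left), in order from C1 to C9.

C1 sp2, C2 sp2, C3 sp, C4 sp, C5 sp3, C6 sp3, C7 sp3, C8 sp2, C9 sp2

C1 — 3 σ bonds, plus one π bond. Steric number 3, so sp2.
C2: 3 σ bonds, plus one π bond; 3 regions of electron density → sp2.
C3 is sp: 2 σ bonds, plus two π bonds, 2 electron-density regions.
C4 carries 2 σ bonds, plus two π bonds, giving a steric number of 2, so it is sp.
C5 (4 σ bonds) has steric number 4: sp3.
C6 has 4 σ bonds: steric number 4 → sp3.
C7 has 4 σ bonds: steric number 4 → sp3.
C8 has 3 σ bonds, plus one π bond: steric number 3 → sp2.
C9 has 3 σ bonds, plus one π bond: steric number 3 → sp2.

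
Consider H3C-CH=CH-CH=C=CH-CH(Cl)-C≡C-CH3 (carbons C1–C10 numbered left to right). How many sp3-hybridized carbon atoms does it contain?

C1: sp3 ✓
C2: sp2
C3: sp2
C4: sp2
C5: sp
C6: sp2
C7: sp3 ✓
C8: sp
C9: sp
C10: sp3 ✓
C1, C7, C10 → 3 sp3 carbons.

3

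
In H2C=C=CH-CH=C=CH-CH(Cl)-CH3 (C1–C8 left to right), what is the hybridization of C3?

C3 is sp2: 3 σ bonds, plus one π bond, 3 electron-density regions.

sp²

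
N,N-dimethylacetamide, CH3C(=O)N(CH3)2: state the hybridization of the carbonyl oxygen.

sp^2

The carbonyl oxygen carries 1 σ bond and 2 lone pairs, plus one π bond, giving a steric number of 3, so it is sp2.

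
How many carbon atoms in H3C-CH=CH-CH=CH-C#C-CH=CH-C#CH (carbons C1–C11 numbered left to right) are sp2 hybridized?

C1: sp3
C2: sp2 ✓
C3: sp2 ✓
C4: sp2 ✓
C5: sp2 ✓
C6: sp
C7: sp
C8: sp2 ✓
C9: sp2 ✓
C10: sp
C11: sp
C2, C3, C4, C5, C8, C9 → 6 sp2 carbons.

6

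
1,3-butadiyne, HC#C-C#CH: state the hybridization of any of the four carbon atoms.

Every carbon is part of a C≡C triple bond: two σ regions → sp.

sp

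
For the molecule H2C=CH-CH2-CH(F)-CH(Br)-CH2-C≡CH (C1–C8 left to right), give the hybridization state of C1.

sp^2

C1 — 3 σ bonds, plus one π bond. Steric number 3, so sp2.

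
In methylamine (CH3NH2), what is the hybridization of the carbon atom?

The carbon atom: 4 σ bonds; 4 regions of electron density → sp3.

sp^3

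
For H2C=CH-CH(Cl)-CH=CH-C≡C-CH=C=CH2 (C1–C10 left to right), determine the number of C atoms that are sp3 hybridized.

C1: sp2
C2: sp2
C3: sp3 ✓
C4: sp2
C5: sp2
C6: sp
C7: sp
C8: sp2
C9: sp
C10: sp2
C3 → 1 sp3 carbon.

1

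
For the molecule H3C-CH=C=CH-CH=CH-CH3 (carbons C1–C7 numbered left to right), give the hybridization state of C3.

sp

C3 carries 2 σ bonds, plus two π bonds, giving a steric number of 2, so it is sp.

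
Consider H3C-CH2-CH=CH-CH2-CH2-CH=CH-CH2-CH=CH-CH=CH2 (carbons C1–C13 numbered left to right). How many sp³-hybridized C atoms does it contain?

C1: sp3 ✓
C2: sp3 ✓
C3: sp2
C4: sp2
C5: sp3 ✓
C6: sp3 ✓
C7: sp2
C8: sp2
C9: sp3 ✓
C10: sp2
C11: sp2
C12: sp2
C13: sp2
C1, C2, C5, C6, C9 → 5 sp3 carbons.

5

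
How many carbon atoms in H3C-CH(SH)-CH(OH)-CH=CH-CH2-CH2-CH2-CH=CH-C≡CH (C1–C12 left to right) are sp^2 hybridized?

C1: sp3
C2: sp3
C3: sp3
C4: sp2 ✓
C5: sp2 ✓
C6: sp3
C7: sp3
C8: sp3
C9: sp2 ✓
C10: sp2 ✓
C11: sp
C12: sp
C4, C5, C9, C10 → 4 sp2 carbons.

4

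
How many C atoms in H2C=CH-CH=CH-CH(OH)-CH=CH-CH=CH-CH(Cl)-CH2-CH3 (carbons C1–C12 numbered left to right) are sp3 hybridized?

4

C1: sp2
C2: sp2
C3: sp2
C4: sp2
C5: sp3 ✓
C6: sp2
C7: sp2
C8: sp2
C9: sp2
C10: sp3 ✓
C11: sp3 ✓
C12: sp3 ✓
C5, C10, C11, C12 → 4 sp3 carbons.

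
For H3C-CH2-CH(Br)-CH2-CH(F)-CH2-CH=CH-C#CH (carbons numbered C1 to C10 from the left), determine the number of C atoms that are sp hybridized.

C1: sp3
C2: sp3
C3: sp3
C4: sp3
C5: sp3
C6: sp3
C7: sp2
C8: sp2
C9: sp ✓
C10: sp ✓
C9, C10 → 2 sp carbons.

2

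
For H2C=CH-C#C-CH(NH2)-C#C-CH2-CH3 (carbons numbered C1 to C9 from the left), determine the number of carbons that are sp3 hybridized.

3

C1: sp2
C2: sp2
C3: sp
C4: sp
C5: sp3 ✓
C6: sp
C7: sp
C8: sp3 ✓
C9: sp3 ✓
C5, C8, C9 → 3 sp3 carbons.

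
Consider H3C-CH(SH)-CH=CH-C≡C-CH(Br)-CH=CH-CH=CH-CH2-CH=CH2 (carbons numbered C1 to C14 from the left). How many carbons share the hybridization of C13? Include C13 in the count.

C13 is sp2 (one π bond).
C1: sp3
C2: sp3
C3: sp2 ✓
C4: sp2 ✓
C5: sp
C6: sp
C7: sp3
C8: sp2 ✓
C9: sp2 ✓
C10: sp2 ✓
C11: sp2 ✓
C12: sp3
C13: sp2 ✓
C14: sp2 ✓
8 carbons are sp2.

8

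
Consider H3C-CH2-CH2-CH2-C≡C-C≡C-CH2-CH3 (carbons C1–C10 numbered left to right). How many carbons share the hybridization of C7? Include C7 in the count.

C7 is sp (two π bonds).
C1: sp3
C2: sp3
C3: sp3
C4: sp3
C5: sp ✓
C6: sp ✓
C7: sp ✓
C8: sp ✓
C9: sp3
C10: sp3
4 carbons are sp.

4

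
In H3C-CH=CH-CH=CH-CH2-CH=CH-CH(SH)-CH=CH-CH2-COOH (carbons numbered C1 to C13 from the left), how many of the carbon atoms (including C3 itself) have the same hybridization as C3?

9

C3 is sp2 (one π bond).
C1: sp3
C2: sp2 ✓
C3: sp2 ✓
C4: sp2 ✓
C5: sp2 ✓
C6: sp3
C7: sp2 ✓
C8: sp2 ✓
C9: sp3
C10: sp2 ✓
C11: sp2 ✓
C12: sp3
C13: sp2 ✓
9 carbons are sp2.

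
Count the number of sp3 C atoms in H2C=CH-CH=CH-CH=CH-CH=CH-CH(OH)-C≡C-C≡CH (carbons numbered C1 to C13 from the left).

C1: sp2
C2: sp2
C3: sp2
C4: sp2
C5: sp2
C6: sp2
C7: sp2
C8: sp2
C9: sp3 ✓
C10: sp
C11: sp
C12: sp
C13: sp
C9 → 1 sp3 carbon.

1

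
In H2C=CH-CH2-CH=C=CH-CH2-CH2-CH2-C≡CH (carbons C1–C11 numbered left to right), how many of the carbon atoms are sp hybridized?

3

C1: sp2
C2: sp2
C3: sp3
C4: sp2
C5: sp ✓
C6: sp2
C7: sp3
C8: sp3
C9: sp3
C10: sp ✓
C11: sp ✓
C5, C10, C11 → 3 sp carbons.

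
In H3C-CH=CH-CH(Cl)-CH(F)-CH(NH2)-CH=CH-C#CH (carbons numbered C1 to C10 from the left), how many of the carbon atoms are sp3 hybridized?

4

C1: sp3 ✓
C2: sp2
C3: sp2
C4: sp3 ✓
C5: sp3 ✓
C6: sp3 ✓
C7: sp2
C8: sp2
C9: sp
C10: sp
C1, C4, C5, C6 → 4 sp3 carbons.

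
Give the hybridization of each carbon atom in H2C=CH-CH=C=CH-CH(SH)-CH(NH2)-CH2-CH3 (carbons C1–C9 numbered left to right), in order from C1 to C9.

C1 sp2, C2 sp2, C3 sp2, C4 sp, C5 sp2, C6 sp3, C7 sp3, C8 sp3, C9 sp3

C1 is sp2: 3 σ bonds, plus one π bond, 3 electron-density regions.
C2 is sp2: 3 σ bonds, plus one π bond, 3 electron-density regions.
C3: 3 σ bonds, plus one π bond; 3 regions of electron density → sp2.
C4: 2 σ bonds, plus two π bonds — 2 electron domains, sp.
C5 has 3 σ bonds, plus one π bond: steric number 3 → sp2.
C6 (4 σ bonds) has steric number 4: sp3.
C7 is sp3: 4 σ bonds, 4 electron-density regions.
C8 — 4 σ bonds. Steric number 4, so sp3.
C9: 4 σ bonds — 4 electron domains, sp3.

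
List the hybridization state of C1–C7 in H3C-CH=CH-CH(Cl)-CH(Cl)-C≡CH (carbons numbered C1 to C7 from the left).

C1 sp3, C2 sp2, C3 sp2, C4 sp3, C5 sp3, C6 sp, C7 sp

C1 carries 4 σ bonds, giving a steric number of 4, so it is sp3.
C2: 3 σ bonds, plus one π bond; 3 regions of electron density → sp2.
C3: 3 σ bonds, plus one π bond; 3 regions of electron density → sp2.
C4: 4 σ bonds — 4 electron domains, sp3.
C5 carries 4 σ bonds, giving a steric number of 4, so it is sp3.
C6 — 2 σ bonds, plus two π bonds. Steric number 2, so sp.
C7 — 2 σ bonds, plus two π bonds. Steric number 2, so sp.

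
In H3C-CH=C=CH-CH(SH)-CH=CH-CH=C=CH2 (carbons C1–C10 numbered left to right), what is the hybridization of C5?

C5 carries 4 σ bonds, giving a steric number of 4, so it is sp3.

sp3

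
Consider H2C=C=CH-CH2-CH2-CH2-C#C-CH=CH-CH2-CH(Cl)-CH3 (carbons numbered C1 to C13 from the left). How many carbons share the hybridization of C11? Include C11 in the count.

C11 is sp3 (only σ bonds).
C1: sp2
C2: sp
C3: sp2
C4: sp3 ✓
C5: sp3 ✓
C6: sp3 ✓
C7: sp
C8: sp
C9: sp2
C10: sp2
C11: sp3 ✓
C12: sp3 ✓
C13: sp3 ✓
6 carbons are sp3.

6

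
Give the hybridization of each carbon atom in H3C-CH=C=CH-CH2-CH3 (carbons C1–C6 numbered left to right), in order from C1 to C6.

C1 sp3, C2 sp2, C3 sp, C4 sp2, C5 sp3, C6 sp3

C1 has 4 σ bonds: steric number 4 → sp3.
C2 — 3 σ bonds, plus one π bond. Steric number 3, so sp2.
C3 is sp: 2 σ bonds, plus two π bonds, 2 electron-density regions.
C4 has 3 σ bonds, plus one π bond: steric number 3 → sp2.
C5 carries 4 σ bonds, giving a steric number of 4, so it is sp3.
C6 (4 σ bonds) has steric number 4: sp3.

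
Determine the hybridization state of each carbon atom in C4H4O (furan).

sp²

Each carbon atom carries 3 σ bonds, plus one π bond, giving a steric number of 3, so it is sp2.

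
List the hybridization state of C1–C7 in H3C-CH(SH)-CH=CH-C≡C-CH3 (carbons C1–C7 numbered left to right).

C1 is sp3: 4 σ bonds, 4 electron-density regions.
C2 has 4 σ bonds: steric number 4 → sp3.
C3: 3 σ bonds, plus one π bond; 3 regions of electron density → sp2.
C4: 3 σ bonds, plus one π bond; 3 regions of electron density → sp2.
C5 is sp: 2 σ bonds, plus two π bonds, 2 electron-density regions.
C6 is sp: 2 σ bonds, plus two π bonds, 2 electron-density regions.
C7 (4 σ bonds) has steric number 4: sp3.

C1 sp3, C2 sp3, C3 sp2, C4 sp2, C5 sp, C6 sp, C7 sp3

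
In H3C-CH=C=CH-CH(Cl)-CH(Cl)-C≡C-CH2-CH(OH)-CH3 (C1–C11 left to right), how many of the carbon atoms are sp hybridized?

C1: sp3
C2: sp2
C3: sp ✓
C4: sp2
C5: sp3
C6: sp3
C7: sp ✓
C8: sp ✓
C9: sp3
C10: sp3
C11: sp3
C3, C7, C8 → 3 sp carbons.

3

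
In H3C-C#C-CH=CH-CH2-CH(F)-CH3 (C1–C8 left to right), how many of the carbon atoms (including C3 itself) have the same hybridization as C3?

C3 is sp (two π bonds).
C1: sp3
C2: sp ✓
C3: sp ✓
C4: sp2
C5: sp2
C6: sp3
C7: sp3
C8: sp3
2 carbons are sp.

2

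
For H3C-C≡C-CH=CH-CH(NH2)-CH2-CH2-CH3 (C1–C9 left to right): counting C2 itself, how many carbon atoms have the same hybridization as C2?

2

C2 is sp (two π bonds).
C1: sp3
C2: sp ✓
C3: sp ✓
C4: sp2
C5: sp2
C6: sp3
C7: sp3
C8: sp3
C9: sp3
2 carbons are sp.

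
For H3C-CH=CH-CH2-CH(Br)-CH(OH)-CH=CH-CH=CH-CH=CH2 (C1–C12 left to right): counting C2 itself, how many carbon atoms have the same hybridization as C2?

8

C2 is sp2 (one π bond).
C1: sp3
C2: sp2 ✓
C3: sp2 ✓
C4: sp3
C5: sp3
C6: sp3
C7: sp2 ✓
C8: sp2 ✓
C9: sp2 ✓
C10: sp2 ✓
C11: sp2 ✓
C12: sp2 ✓
8 carbons are sp2.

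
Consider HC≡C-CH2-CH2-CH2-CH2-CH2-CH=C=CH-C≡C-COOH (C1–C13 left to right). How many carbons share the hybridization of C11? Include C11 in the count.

5

C11 is sp (two π bonds).
C1: sp ✓
C2: sp ✓
C3: sp3
C4: sp3
C5: sp3
C6: sp3
C7: sp3
C8: sp2
C9: sp ✓
C10: sp2
C11: sp ✓
C12: sp ✓
C13: sp2
5 carbons are sp.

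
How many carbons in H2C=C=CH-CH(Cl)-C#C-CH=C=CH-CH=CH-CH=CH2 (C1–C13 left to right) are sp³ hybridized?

1

C1: sp2
C2: sp
C3: sp2
C4: sp3 ✓
C5: sp
C6: sp
C7: sp2
C8: sp
C9: sp2
C10: sp2
C11: sp2
C12: sp2
C13: sp2
C4 → 1 sp3 carbon.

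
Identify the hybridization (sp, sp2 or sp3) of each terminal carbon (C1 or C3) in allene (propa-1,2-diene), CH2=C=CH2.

Each terminal carbon (C1 or C3): 3 σ bonds, plus one π bond; 3 regions of electron density → sp2.

sp²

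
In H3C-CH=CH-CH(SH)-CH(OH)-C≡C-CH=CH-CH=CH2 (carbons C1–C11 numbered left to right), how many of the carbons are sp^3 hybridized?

C1: sp3 ✓
C2: sp2
C3: sp2
C4: sp3 ✓
C5: sp3 ✓
C6: sp
C7: sp
C8: sp2
C9: sp2
C10: sp2
C11: sp2
C1, C4, C5 → 3 sp3 carbons.

3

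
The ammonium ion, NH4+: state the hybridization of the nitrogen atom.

Four σ bonds, no lone pair → sp3, tetrahedral.

sp^3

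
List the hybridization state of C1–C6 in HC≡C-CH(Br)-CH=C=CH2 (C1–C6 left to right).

C1: 2 σ bonds, plus two π bonds — 2 electron domains, sp.
C2 — 2 σ bonds, plus two π bonds. Steric number 2, so sp.
C3 (4 σ bonds) has steric number 4: sp3.
C4 has 3 σ bonds, plus one π bond: steric number 3 → sp2.
C5: 2 σ bonds, plus two π bonds — 2 electron domains, sp.
C6: 3 σ bonds, plus one π bond; 3 regions of electron density → sp2.

C1 sp, C2 sp, C3 sp3, C4 sp2, C5 sp, C6 sp2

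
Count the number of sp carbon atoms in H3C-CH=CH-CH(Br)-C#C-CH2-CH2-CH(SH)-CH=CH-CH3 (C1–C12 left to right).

C1: sp3
C2: sp2
C3: sp2
C4: sp3
C5: sp ✓
C6: sp ✓
C7: sp3
C8: sp3
C9: sp3
C10: sp2
C11: sp2
C12: sp3
C5, C6 → 2 sp carbons.

2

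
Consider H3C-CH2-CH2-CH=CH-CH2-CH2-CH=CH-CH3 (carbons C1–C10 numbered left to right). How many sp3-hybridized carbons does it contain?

C1: sp3 ✓
C2: sp3 ✓
C3: sp3 ✓
C4: sp2
C5: sp2
C6: sp3 ✓
C7: sp3 ✓
C8: sp2
C9: sp2
C10: sp3 ✓
C1, C2, C3, C6, C7, C10 → 6 sp3 carbons.

6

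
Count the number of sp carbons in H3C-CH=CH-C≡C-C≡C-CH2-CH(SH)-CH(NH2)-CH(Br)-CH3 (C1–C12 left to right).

C1: sp3
C2: sp2
C3: sp2
C4: sp ✓
C5: sp ✓
C6: sp ✓
C7: sp ✓
C8: sp3
C9: sp3
C10: sp3
C11: sp3
C12: sp3
C4, C5, C6, C7 → 4 sp carbons.

4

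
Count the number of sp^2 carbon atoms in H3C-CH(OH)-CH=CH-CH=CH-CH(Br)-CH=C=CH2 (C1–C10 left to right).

C1: sp3
C2: sp3
C3: sp2 ✓
C4: sp2 ✓
C5: sp2 ✓
C6: sp2 ✓
C7: sp3
C8: sp2 ✓
C9: sp
C10: sp2 ✓
C3, C4, C5, C6, C8, C10 → 6 sp2 carbons.

6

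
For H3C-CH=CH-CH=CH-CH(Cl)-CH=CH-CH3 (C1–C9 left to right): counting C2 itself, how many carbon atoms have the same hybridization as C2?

6

C2 is sp2 (one π bond).
C1: sp3
C2: sp2 ✓
C3: sp2 ✓
C4: sp2 ✓
C5: sp2 ✓
C6: sp3
C7: sp2 ✓
C8: sp2 ✓
C9: sp3
6 carbons are sp2.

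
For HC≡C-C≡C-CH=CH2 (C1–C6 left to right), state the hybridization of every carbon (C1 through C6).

C1 carries 2 σ bonds, plus two π bonds, giving a steric number of 2, so it is sp.
C2 has 2 σ bonds, plus two π bonds: steric number 2 → sp.
C3: 2 σ bonds, plus two π bonds — 2 electron domains, sp.
C4 has 2 σ bonds, plus two π bonds: steric number 2 → sp.
C5 carries 3 σ bonds, plus one π bond, giving a steric number of 3, so it is sp2.
C6: 3 σ bonds, plus one π bond — 3 electron domains, sp2.

C1 sp, C2 sp, C3 sp, C4 sp, C5 sp2, C6 sp2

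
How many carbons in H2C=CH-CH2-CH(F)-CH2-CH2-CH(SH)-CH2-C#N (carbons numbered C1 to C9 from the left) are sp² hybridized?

C1: sp2 ✓
C2: sp2 ✓
C3: sp3
C4: sp3
C5: sp3
C6: sp3
C7: sp3
C8: sp3
C9: sp
C1, C2 → 2 sp2 carbons.

2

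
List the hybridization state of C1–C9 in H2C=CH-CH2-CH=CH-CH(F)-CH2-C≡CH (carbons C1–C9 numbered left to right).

C1 sp2, C2 sp2, C3 sp3, C4 sp2, C5 sp2, C6 sp3, C7 sp3, C8 sp, C9 sp

C1 has 3 σ bonds, plus one π bond: steric number 3 → sp2.
C2 (3 σ bonds, plus one π bond) has steric number 3: sp2.
C3 carries 4 σ bonds, giving a steric number of 4, so it is sp3.
C4 carries 3 σ bonds, plus one π bond, giving a steric number of 3, so it is sp2.
C5 (3 σ bonds, plus one π bond) has steric number 3: sp2.
C6 is sp3: 4 σ bonds, 4 electron-density regions.
C7 (4 σ bonds) has steric number 4: sp3.
C8 is sp: 2 σ bonds, plus two π bonds, 2 electron-density regions.
C9 carries 2 σ bonds, plus two π bonds, giving a steric number of 2, so it is sp.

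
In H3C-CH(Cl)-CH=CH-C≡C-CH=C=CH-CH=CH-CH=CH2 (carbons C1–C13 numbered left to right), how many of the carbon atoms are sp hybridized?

3

C1: sp3
C2: sp3
C3: sp2
C4: sp2
C5: sp ✓
C6: sp ✓
C7: sp2
C8: sp ✓
C9: sp2
C10: sp2
C11: sp2
C12: sp2
C13: sp2
C5, C6, C8 → 3 sp carbons.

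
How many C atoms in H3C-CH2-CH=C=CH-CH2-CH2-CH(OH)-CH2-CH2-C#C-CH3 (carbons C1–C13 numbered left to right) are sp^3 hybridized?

8

C1: sp3 ✓
C2: sp3 ✓
C3: sp2
C4: sp
C5: sp2
C6: sp3 ✓
C7: sp3 ✓
C8: sp3 ✓
C9: sp3 ✓
C10: sp3 ✓
C11: sp
C12: sp
C13: sp3 ✓
C1, C2, C6, C7, C8, C9, C10, C13 → 8 sp3 carbons.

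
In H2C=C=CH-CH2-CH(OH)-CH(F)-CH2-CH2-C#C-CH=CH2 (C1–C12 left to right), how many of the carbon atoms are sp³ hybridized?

C1: sp2
C2: sp
C3: sp2
C4: sp3 ✓
C5: sp3 ✓
C6: sp3 ✓
C7: sp3 ✓
C8: sp3 ✓
C9: sp
C10: sp
C11: sp2
C12: sp2
C4, C5, C6, C7, C8 → 5 sp3 carbons.

5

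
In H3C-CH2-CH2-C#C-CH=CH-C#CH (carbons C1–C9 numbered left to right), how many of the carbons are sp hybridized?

4

C1: sp3
C2: sp3
C3: sp3
C4: sp ✓
C5: sp ✓
C6: sp2
C7: sp2
C8: sp ✓
C9: sp ✓
C4, C5, C8, C9 → 4 sp carbons.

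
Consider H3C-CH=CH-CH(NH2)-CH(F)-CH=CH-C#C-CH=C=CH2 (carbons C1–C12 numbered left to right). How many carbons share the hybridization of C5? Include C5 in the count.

C5 is sp3 (only σ bonds).
C1: sp3 ✓
C2: sp2
C3: sp2
C4: sp3 ✓
C5: sp3 ✓
C6: sp2
C7: sp2
C8: sp
C9: sp
C10: sp2
C11: sp
C12: sp2
3 carbons are sp3.

3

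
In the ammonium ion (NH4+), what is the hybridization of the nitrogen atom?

sp³

Four σ bonds, no lone pair → sp3, tetrahedral.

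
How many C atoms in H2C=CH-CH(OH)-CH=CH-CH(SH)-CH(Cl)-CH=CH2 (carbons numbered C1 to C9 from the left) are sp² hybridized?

C1: sp2 ✓
C2: sp2 ✓
C3: sp3
C4: sp2 ✓
C5: sp2 ✓
C6: sp3
C7: sp3
C8: sp2 ✓
C9: sp2 ✓
C1, C2, C4, C5, C8, C9 → 6 sp2 carbons.

6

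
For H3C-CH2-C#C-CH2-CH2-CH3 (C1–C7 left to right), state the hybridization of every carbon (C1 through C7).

C1: 4 σ bonds; 4 regions of electron density → sp3.
C2: 4 σ bonds; 4 regions of electron density → sp3.
C3: 2 σ bonds, plus two π bonds; 2 regions of electron density → sp.
C4 (2 σ bonds, plus two π bonds) has steric number 2: sp.
C5: 4 σ bonds; 4 regions of electron density → sp3.
C6 has 4 σ bonds: steric number 4 → sp3.
C7: 4 σ bonds — 4 electron domains, sp3.

C1 sp3, C2 sp3, C3 sp, C4 sp, C5 sp3, C6 sp3, C7 sp3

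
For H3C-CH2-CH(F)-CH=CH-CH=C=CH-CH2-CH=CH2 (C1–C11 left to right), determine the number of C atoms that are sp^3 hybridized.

C1: sp3 ✓
C2: sp3 ✓
C3: sp3 ✓
C4: sp2
C5: sp2
C6: sp2
C7: sp
C8: sp2
C9: sp3 ✓
C10: sp2
C11: sp2
C1, C2, C3, C9 → 4 sp3 carbons.

4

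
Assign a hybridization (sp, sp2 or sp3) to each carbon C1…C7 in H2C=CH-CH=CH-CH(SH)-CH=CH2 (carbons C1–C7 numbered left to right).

C1: 3 σ bonds, plus one π bond — 3 electron domains, sp2.
C2 carries 3 σ bonds, plus one π bond, giving a steric number of 3, so it is sp2.
C3 is sp2: 3 σ bonds, plus one π bond, 3 electron-density regions.
C4 has 3 σ bonds, plus one π bond: steric number 3 → sp2.
C5 — 4 σ bonds. Steric number 4, so sp3.
C6 carries 3 σ bonds, plus one π bond, giving a steric number of 3, so it is sp2.
C7 carries 3 σ bonds, plus one π bond, giving a steric number of 3, so it is sp2.

C1 sp2, C2 sp2, C3 sp2, C4 sp2, C5 sp3, C6 sp2, C7 sp2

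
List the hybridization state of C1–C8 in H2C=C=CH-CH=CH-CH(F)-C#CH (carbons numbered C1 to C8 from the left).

C1 sp2, C2 sp, C3 sp2, C4 sp2, C5 sp2, C6 sp3, C7 sp, C8 sp

C1 is sp2: 3 σ bonds, plus one π bond, 3 electron-density regions.
C2 has 2 σ bonds, plus two π bonds: steric number 2 → sp.
C3 has 3 σ bonds, plus one π bond: steric number 3 → sp2.
C4 (3 σ bonds, plus one π bond) has steric number 3: sp2.
C5 (3 σ bonds, plus one π bond) has steric number 3: sp2.
C6 (4 σ bonds) has steric number 4: sp3.
C7: 2 σ bonds, plus two π bonds; 2 regions of electron density → sp.
C8 is sp: 2 σ bonds, plus two π bonds, 2 electron-density regions.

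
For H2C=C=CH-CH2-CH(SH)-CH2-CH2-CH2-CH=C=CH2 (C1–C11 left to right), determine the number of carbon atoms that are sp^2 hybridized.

4

C1: sp2 ✓
C2: sp
C3: sp2 ✓
C4: sp3
C5: sp3
C6: sp3
C7: sp3
C8: sp3
C9: sp2 ✓
C10: sp
C11: sp2 ✓
C1, C3, C9, C11 → 4 sp2 carbons.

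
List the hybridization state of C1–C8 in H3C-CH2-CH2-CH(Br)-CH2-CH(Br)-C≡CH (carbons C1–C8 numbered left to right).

C1 sp3, C2 sp3, C3 sp3, C4 sp3, C5 sp3, C6 sp3, C7 sp, C8 sp

C1: 4 σ bonds; 4 regions of electron density → sp3.
C2 — 4 σ bonds. Steric number 4, so sp3.
C3 has 4 σ bonds: steric number 4 → sp3.
C4 (4 σ bonds) has steric number 4: sp3.
C5 — 4 σ bonds. Steric number 4, so sp3.
C6 has 4 σ bonds: steric number 4 → sp3.
C7 is sp: 2 σ bonds, plus two π bonds, 2 electron-density regions.
C8 — 2 σ bonds, plus two π bonds. Steric number 2, so sp.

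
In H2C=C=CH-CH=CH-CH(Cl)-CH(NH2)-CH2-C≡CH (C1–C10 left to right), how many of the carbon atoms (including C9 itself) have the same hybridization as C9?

C9 is sp (two π bonds).
C1: sp2
C2: sp ✓
C3: sp2
C4: sp2
C5: sp2
C6: sp3
C7: sp3
C8: sp3
C9: sp ✓
C10: sp ✓
3 carbons are sp.

3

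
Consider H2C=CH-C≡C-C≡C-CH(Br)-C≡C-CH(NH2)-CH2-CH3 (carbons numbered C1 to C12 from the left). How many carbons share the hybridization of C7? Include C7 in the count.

4

C7 is sp3 (only σ bonds).
C1: sp2
C2: sp2
C3: sp
C4: sp
C5: sp
C6: sp
C7: sp3 ✓
C8: sp
C9: sp
C10: sp3 ✓
C11: sp3 ✓
C12: sp3 ✓
4 carbons are sp3.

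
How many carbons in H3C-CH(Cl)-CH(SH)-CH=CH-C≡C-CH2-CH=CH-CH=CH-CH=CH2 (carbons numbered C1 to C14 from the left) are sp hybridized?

2

C1: sp3
C2: sp3
C3: sp3
C4: sp2
C5: sp2
C6: sp ✓
C7: sp ✓
C8: sp3
C9: sp2
C10: sp2
C11: sp2
C12: sp2
C13: sp2
C14: sp2
C6, C7 → 2 sp carbons.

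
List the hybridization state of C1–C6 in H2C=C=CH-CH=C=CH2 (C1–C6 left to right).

C1 carries 3 σ bonds, plus one π bond, giving a steric number of 3, so it is sp2.
C2 — 2 σ bonds, plus two π bonds. Steric number 2, so sp.
C3 carries 3 σ bonds, plus one π bond, giving a steric number of 3, so it is sp2.
C4 carries 3 σ bonds, plus one π bond, giving a steric number of 3, so it is sp2.
C5 has 2 σ bonds, plus two π bonds: steric number 2 → sp.
C6 is sp2: 3 σ bonds, plus one π bond, 3 electron-density regions.

C1 sp2, C2 sp, C3 sp2, C4 sp2, C5 sp, C6 sp2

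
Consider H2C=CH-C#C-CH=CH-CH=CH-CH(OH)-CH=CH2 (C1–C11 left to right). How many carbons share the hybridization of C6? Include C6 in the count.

C6 is sp2 (one π bond).
C1: sp2 ✓
C2: sp2 ✓
C3: sp
C4: sp
C5: sp2 ✓
C6: sp2 ✓
C7: sp2 ✓
C8: sp2 ✓
C9: sp3
C10: sp2 ✓
C11: sp2 ✓
8 carbons are sp2.

8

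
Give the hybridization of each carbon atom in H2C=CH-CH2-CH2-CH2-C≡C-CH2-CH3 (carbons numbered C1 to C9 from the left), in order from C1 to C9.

C1 sp2, C2 sp2, C3 sp3, C4 sp3, C5 sp3, C6 sp, C7 sp, C8 sp3, C9 sp3

C1 — 3 σ bonds, plus one π bond. Steric number 3, so sp2.
C2 (3 σ bonds, plus one π bond) has steric number 3: sp2.
C3 — 4 σ bonds. Steric number 4, so sp3.
C4 is sp3: 4 σ bonds, 4 electron-density regions.
C5 is sp3: 4 σ bonds, 4 electron-density regions.
C6 — 2 σ bonds, plus two π bonds. Steric number 2, so sp.
C7: 2 σ bonds, plus two π bonds; 2 regions of electron density → sp.
C8 carries 4 σ bonds, giving a steric number of 4, so it is sp3.
C9 is sp3: 4 σ bonds, 4 electron-density regions.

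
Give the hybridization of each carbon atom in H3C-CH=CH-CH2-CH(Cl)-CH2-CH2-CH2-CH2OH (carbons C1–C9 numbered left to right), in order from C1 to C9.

C1: 4 σ bonds; 4 regions of electron density → sp3.
C2 is sp2: 3 σ bonds, plus one π bond, 3 electron-density regions.
C3 is sp2: 3 σ bonds, plus one π bond, 3 electron-density regions.
C4 has 4 σ bonds: steric number 4 → sp3.
C5: 4 σ bonds — 4 electron domains, sp3.
C6 — 4 σ bonds. Steric number 4, so sp3.
C7 (4 σ bonds) has steric number 4: sp3.
C8 carries 4 σ bonds, giving a steric number of 4, so it is sp3.
C9 has 4 σ bonds: steric number 4 → sp3.

C1 sp3, C2 sp2, C3 sp2, C4 sp3, C5 sp3, C6 sp3, C7 sp3, C8 sp3, C9 sp3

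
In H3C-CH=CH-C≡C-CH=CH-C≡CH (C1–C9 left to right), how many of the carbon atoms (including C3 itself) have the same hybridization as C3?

C3 is sp2 (one π bond).
C1: sp3
C2: sp2 ✓
C3: sp2 ✓
C4: sp
C5: sp
C6: sp2 ✓
C7: sp2 ✓
C8: sp
C9: sp
4 carbons are sp2.

4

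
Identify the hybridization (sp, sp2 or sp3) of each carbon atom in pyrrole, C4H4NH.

Each carbon atom: 3 σ bonds, plus one π bond — 3 electron domains, sp2.

sp2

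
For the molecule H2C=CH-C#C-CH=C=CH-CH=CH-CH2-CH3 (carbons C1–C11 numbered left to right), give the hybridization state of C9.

C9 — 3 σ bonds, plus one π bond. Steric number 3, so sp2.

sp^2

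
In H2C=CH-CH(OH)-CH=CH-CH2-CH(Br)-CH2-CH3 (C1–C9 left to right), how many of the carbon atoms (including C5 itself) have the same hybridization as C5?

C5 is sp2 (one π bond).
C1: sp2 ✓
C2: sp2 ✓
C3: sp3
C4: sp2 ✓
C5: sp2 ✓
C6: sp3
C7: sp3
C8: sp3
C9: sp3
4 carbons are sp2.

4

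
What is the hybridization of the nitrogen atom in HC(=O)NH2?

Amide resonance delocalises the N lone pair; N is planar sp2.

sp^2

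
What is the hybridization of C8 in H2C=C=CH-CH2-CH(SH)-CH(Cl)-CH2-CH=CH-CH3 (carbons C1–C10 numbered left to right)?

sp2

C8: 3 σ bonds, plus one π bond — 3 electron domains, sp2.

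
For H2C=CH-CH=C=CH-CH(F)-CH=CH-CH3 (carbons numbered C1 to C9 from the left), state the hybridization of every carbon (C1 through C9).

C1 (3 σ bonds, plus one π bond) has steric number 3: sp2.
C2 (3 σ bonds, plus one π bond) has steric number 3: sp2.
C3: 3 σ bonds, plus one π bond — 3 electron domains, sp2.
C4 is sp: 2 σ bonds, plus two π bonds, 2 electron-density regions.
C5 has 3 σ bonds, plus one π bond: steric number 3 → sp2.
C6 (4 σ bonds) has steric number 4: sp3.
C7 is sp2: 3 σ bonds, plus one π bond, 3 electron-density regions.
C8 (3 σ bonds, plus one π bond) has steric number 3: sp2.
C9 — 4 σ bonds. Steric number 4, so sp3.

C1 sp2, C2 sp2, C3 sp2, C4 sp, C5 sp2, C6 sp3, C7 sp2, C8 sp2, C9 sp3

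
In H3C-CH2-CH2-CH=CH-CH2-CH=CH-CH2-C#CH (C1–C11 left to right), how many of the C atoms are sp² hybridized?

C1: sp3
C2: sp3
C3: sp3
C4: sp2 ✓
C5: sp2 ✓
C6: sp3
C7: sp2 ✓
C8: sp2 ✓
C9: sp3
C10: sp
C11: sp
C4, C5, C7, C8 → 4 sp2 carbons.

4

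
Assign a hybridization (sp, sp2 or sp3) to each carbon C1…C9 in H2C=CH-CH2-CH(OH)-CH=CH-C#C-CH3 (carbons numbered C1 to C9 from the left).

C1 sp2, C2 sp2, C3 sp3, C4 sp3, C5 sp2, C6 sp2, C7 sp, C8 sp, C9 sp3

C1 — 3 σ bonds, plus one π bond. Steric number 3, so sp2.
C2 — 3 σ bonds, plus one π bond. Steric number 3, so sp2.
C3 — 4 σ bonds. Steric number 4, so sp3.
C4: 4 σ bonds; 4 regions of electron density → sp3.
C5: 3 σ bonds, plus one π bond; 3 regions of electron density → sp2.
C6: 3 σ bonds, plus one π bond — 3 electron domains, sp2.
C7 (2 σ bonds, plus two π bonds) has steric number 2: sp.
C8 is sp: 2 σ bonds, plus two π bonds, 2 electron-density regions.
C9: 4 σ bonds; 4 regions of electron density → sp3.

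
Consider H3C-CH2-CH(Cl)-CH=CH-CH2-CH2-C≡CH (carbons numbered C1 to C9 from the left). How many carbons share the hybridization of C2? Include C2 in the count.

C2 is sp3 (only σ bonds).
C1: sp3 ✓
C2: sp3 ✓
C3: sp3 ✓
C4: sp2
C5: sp2
C6: sp3 ✓
C7: sp3 ✓
C8: sp
C9: sp
5 carbons are sp3.

5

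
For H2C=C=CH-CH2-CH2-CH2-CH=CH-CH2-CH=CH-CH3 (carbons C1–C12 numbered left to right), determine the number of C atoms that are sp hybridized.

1

C1: sp2
C2: sp ✓
C3: sp2
C4: sp3
C5: sp3
C6: sp3
C7: sp2
C8: sp2
C9: sp3
C10: sp2
C11: sp2
C12: sp3
C2 → 1 sp carbon.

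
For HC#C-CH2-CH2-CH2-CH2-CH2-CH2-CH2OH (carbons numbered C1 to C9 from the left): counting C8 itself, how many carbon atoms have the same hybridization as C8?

C8 is sp3 (only σ bonds).
C1: sp
C2: sp
C3: sp3 ✓
C4: sp3 ✓
C5: sp3 ✓
C6: sp3 ✓
C7: sp3 ✓
C8: sp3 ✓
C9: sp3 ✓
7 carbons are sp3.

7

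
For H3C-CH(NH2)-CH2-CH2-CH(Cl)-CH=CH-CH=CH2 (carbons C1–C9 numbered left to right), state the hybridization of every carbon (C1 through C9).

C1 sp3, C2 sp3, C3 sp3, C4 sp3, C5 sp3, C6 sp2, C7 sp2, C8 sp2, C9 sp2

C1 carries 4 σ bonds, giving a steric number of 4, so it is sp3.
C2 has 4 σ bonds: steric number 4 → sp3.
C3 — 4 σ bonds. Steric number 4, so sp3.
C4 carries 4 σ bonds, giving a steric number of 4, so it is sp3.
C5 (4 σ bonds) has steric number 4: sp3.
C6 (3 σ bonds, plus one π bond) has steric number 3: sp2.
C7: 3 σ bonds, plus one π bond — 3 electron domains, sp2.
C8 carries 3 σ bonds, plus one π bond, giving a steric number of 3, so it is sp2.
C9 (3 σ bonds, plus one π bond) has steric number 3: sp2.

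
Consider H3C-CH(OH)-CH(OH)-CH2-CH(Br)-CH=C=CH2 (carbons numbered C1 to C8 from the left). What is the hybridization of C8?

C8 carries 3 σ bonds, plus one π bond, giving a steric number of 3, so it is sp2.

sp^2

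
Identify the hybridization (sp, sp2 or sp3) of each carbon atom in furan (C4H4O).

Each carbon atom: 3 σ bonds, plus one π bond; 3 regions of electron density → sp2.

sp2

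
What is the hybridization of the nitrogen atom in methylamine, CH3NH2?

sp³

Three σ bonds + one lone pair = steric number 4 → sp3.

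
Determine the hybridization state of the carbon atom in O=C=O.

Two σ bonds, two π bonds → steric number 2 → sp.

sp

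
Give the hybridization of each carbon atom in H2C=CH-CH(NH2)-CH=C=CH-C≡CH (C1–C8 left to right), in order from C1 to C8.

C1 — 3 σ bonds, plus one π bond. Steric number 3, so sp2.
C2: 3 σ bonds, plus one π bond; 3 regions of electron density → sp2.
C3 carries 4 σ bonds, giving a steric number of 4, so it is sp3.
C4 is sp2: 3 σ bonds, plus one π bond, 3 electron-density regions.
C5 is sp: 2 σ bonds, plus two π bonds, 2 electron-density regions.
C6 has 3 σ bonds, plus one π bond: steric number 3 → sp2.
C7 has 2 σ bonds, plus two π bonds: steric number 2 → sp.
C8: 2 σ bonds, plus two π bonds — 2 electron domains, sp.

C1 sp2, C2 sp2, C3 sp3, C4 sp2, C5 sp, C6 sp2, C7 sp, C8 sp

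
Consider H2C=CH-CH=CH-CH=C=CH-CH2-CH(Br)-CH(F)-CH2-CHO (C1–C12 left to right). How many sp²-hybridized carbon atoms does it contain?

C1: sp2 ✓
C2: sp2 ✓
C3: sp2 ✓
C4: sp2 ✓
C5: sp2 ✓
C6: sp
C7: sp2 ✓
C8: sp3
C9: sp3
C10: sp3
C11: sp3
C12: sp2 ✓
C1, C2, C3, C4, C5, C7, C12 → 7 sp2 carbons.

7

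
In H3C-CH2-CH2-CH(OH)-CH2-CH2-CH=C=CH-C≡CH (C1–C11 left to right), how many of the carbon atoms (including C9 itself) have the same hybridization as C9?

C9 is sp2 (one π bond).
C1: sp3
C2: sp3
C3: sp3
C4: sp3
C5: sp3
C6: sp3
C7: sp2 ✓
C8: sp
C9: sp2 ✓
C10: sp
C11: sp
2 carbons are sp2.

2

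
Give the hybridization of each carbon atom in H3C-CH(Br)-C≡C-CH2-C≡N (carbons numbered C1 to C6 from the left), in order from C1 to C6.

C1 has 4 σ bonds: steric number 4 → sp3.
C2: 4 σ bonds; 4 regions of electron density → sp3.
C3 has 2 σ bonds, plus two π bonds: steric number 2 → sp.
C4 carries 2 σ bonds, plus two π bonds, giving a steric number of 2, so it is sp.
C5 (4 σ bonds) has steric number 4: sp3.
C6 is sp: 2 σ bonds, plus two π bonds, 2 electron-density regions.

C1 sp3, C2 sp3, C3 sp, C4 sp, C5 sp3, C6 sp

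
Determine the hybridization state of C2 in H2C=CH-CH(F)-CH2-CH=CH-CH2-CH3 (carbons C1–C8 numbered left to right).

C2 has 3 σ bonds, plus one π bond: steric number 3 → sp2.

sp^2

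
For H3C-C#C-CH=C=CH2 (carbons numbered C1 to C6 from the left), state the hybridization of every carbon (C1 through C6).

C1: 4 σ bonds — 4 electron domains, sp3.
C2: 2 σ bonds, plus two π bonds — 2 electron domains, sp.
C3 has 2 σ bonds, plus two π bonds: steric number 2 → sp.
C4 is sp2: 3 σ bonds, plus one π bond, 3 electron-density regions.
C5 (2 σ bonds, plus two π bonds) has steric number 2: sp.
C6: 3 σ bonds, plus one π bond; 3 regions of electron density → sp2.

C1 sp3, C2 sp, C3 sp, C4 sp2, C5 sp, C6 sp2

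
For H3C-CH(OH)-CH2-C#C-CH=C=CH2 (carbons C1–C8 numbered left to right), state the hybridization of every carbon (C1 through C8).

C1 (4 σ bonds) has steric number 4: sp3.
C2 is sp3: 4 σ bonds, 4 electron-density regions.
C3 is sp3: 4 σ bonds, 4 electron-density regions.
C4: 2 σ bonds, plus two π bonds; 2 regions of electron density → sp.
C5 — 2 σ bonds, plus two π bonds. Steric number 2, so sp.
C6 is sp2: 3 σ bonds, plus one π bond, 3 electron-density regions.
C7 carries 2 σ bonds, plus two π bonds, giving a steric number of 2, so it is sp.
C8: 3 σ bonds, plus one π bond; 3 regions of electron density → sp2.

C1 sp3, C2 sp3, C3 sp3, C4 sp, C5 sp, C6 sp2, C7 sp, C8 sp2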